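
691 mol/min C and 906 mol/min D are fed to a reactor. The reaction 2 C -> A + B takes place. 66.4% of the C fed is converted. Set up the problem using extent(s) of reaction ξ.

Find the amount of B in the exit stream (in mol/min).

C reacted = 0.664 × 691 = 458.8 mol/min; ν_C = −2, so ξ = 458.8/2 = 229.4 mol/min.
Outlet amounts (n = n₀ + ν ξ):
  C: 691 − 2(229.4) = 232.2
  A: 0 + 1(229.4) = 229.4
  B: 0 + 1(229.4) = 229.4
  D: 906 (inert)

229 mol/min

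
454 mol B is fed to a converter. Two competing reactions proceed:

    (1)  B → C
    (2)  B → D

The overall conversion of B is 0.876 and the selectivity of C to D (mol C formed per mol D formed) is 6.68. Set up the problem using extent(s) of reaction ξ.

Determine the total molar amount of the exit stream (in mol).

Conversion of B: B consumed = 0.876 × 454 = 397.7 mol = 1ξ₁ + 1ξ₂.
Selectivity: 1ξ₁ / (1ξ₂) = 6.68 → ξ₁ = 6.68 ξ₂.
Substitute: (1·6.68 + 1) ξ₂ = 397.7 → ξ₂ = 51.78 mol, ξ₁ = 345.9 mol.
Outlet amounts (n = n₀ + Σ ν·ξ):
  B: 454 − 1(345.9) − 1(51.78) = 56.3
  C: 0 + 1(345.9) = 345.9
  D: 0 + 1(51.78) = 51.78
Total out = 56.3 + 345.9 + 51.78 = 454 mol.

454 mol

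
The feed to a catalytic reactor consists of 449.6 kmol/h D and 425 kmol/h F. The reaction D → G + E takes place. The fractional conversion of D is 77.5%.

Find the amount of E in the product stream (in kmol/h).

348 kmol/h

D reacted = 0.775 × 449.6 = 348.4 kmol/h; ν_D = −1, so ξ = 348.4/1 = 348.4 kmol/h.
Outlet amounts (n = n₀ + ν ξ):
  D: 449.6 − 1(348.4) = 101.2
  G: 0 + 1(348.4) = 348.4
  E: 0 + 1(348.4) = 348.4
  F: 425 (inert)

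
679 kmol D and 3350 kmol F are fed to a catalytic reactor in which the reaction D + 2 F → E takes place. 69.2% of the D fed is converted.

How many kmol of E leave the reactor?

D reacted = 0.692 × 679 = 469.9 kmol; ν_D = −1, so ξ = 469.9/1 = 469.9 kmol.
Outlet amounts (n = n₀ + ν ξ):
  D: 679 − 1(469.9) = 209.1
  F: 3350 − 2(469.9) = 2410
  E: 0 + 1(469.9) = 469.9

470 kmol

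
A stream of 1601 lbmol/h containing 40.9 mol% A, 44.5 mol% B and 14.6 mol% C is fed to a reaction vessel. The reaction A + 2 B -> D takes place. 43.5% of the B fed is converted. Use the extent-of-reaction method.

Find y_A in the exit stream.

B reacted = 0.435 × 712.4 = 309.9 lbmol/h; ν_B = −2, so ξ = 309.9/2 = 155 lbmol/h.
Outlet amounts (n = n₀ + ν ξ):
  A: 654.8 − 1(155) = 499.9
  B: 712.4 − 2(155) = 402.5
  D: 0 + 1(155) = 155
  C: 233.7 (inert)
Total out = 1291 lbmol/h; y_A = 499.9 / 1291 = 0.3872.

0.387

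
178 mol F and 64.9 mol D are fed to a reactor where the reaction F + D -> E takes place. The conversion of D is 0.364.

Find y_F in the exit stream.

D reacted = 0.364 × 64.9 = 23.62 mol; ν_D = −1, so ξ = 23.62/1 = 23.62 mol.
Outlet amounts (n = n₀ + ν ξ):
  F: 178 − 1(23.62) = 154.4
  D: 64.9 − 1(23.62) = 41.28
  E: 0 + 1(23.62) = 23.62
Total out = 219.3 mol; y_F = 154.4 / 219.3 = 0.704.

0.704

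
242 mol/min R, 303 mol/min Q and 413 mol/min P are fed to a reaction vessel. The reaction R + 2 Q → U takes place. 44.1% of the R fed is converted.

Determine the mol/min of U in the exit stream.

R reacted = 0.441 × 242 = 106.7 mol/min; ν_R = −1, so ξ = 106.7/1 = 106.7 mol/min.
Outlet amounts (n = n₀ + ν ξ):
  R: 242 − 1(106.7) = 135.3
  Q: 303 − 2(106.7) = 89.56
  U: 0 + 1(106.7) = 106.7
  P: 413 (inert)

107 mol/min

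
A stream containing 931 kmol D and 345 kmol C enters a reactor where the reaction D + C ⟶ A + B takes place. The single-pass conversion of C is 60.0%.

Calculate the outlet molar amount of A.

207 kmol

C reacted = 0.6 × 345 = 207 kmol; ν_C = −1, so ξ = 207/1 = 207 kmol.
Outlet amounts (n = n₀ + ν ξ):
  D: 931 − 1(207) = 724
  C: 345 − 1(207) = 138
  A: 0 + 1(207) = 207
  B: 0 + 1(207) = 207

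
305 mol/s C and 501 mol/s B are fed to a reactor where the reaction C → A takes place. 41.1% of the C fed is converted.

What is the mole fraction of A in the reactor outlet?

C reacted = 0.411 × 305 = 125.4 mol/s; ν_C = −1, so ξ = 125.4/1 = 125.4 mol/s.
Outlet amounts (n = n₀ + ν ξ):
  C: 305 − 1(125.4) = 179.6
  A: 0 + 1(125.4) = 125.4
  B: 501 (inert)
Total out = 806 mol/s; y_A = 125.4 / 806 = 0.1555.

0.156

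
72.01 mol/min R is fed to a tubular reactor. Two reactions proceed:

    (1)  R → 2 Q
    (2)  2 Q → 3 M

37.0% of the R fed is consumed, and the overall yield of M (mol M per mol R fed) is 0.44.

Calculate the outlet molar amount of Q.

32.2 mol/min

Conversion of R: R consumed = 1ξ₁ = 0.37 × 72.01 → ξ₁ = 26.64 mol/min.
Yield of M: 3ξ₂ / 72.01 = 0.44 → ξ₂ = 10.56 mol/min.
Outlet amounts (n = n₀ + Σ ν·ξ):
  R: 72.01 − 1(26.64) = 45.37
  Q: 0 + 2(26.64) − 2(10.56) = 32.16
  M: 0 + 3(10.56) = 31.68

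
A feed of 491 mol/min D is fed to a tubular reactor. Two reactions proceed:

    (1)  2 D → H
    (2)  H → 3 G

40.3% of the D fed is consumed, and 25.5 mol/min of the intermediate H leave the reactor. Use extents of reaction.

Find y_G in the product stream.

0.409

Conversion of D: D consumed = 2ξ₁ = 0.403 × 491 → ξ₁ = 98.94 mol/min.
H balance: n_H = 0 + 1ξ₁ − 1ξ₂ = 25.5 → ξ₂ = (1·98.94 − 25.5)/1 = 73.44 mol/min.
Outlet amounts (n = n₀ + Σ ν·ξ):
  D: 491 − 2(98.94) = 293.1
  H: 0 + 1(98.94) − 1(73.44) = 25.5
  G: 0 + 3(73.44) = 220.3
Total out = 538.9 mol/min; y_G = 220.3 / 538.9 = 0.4088.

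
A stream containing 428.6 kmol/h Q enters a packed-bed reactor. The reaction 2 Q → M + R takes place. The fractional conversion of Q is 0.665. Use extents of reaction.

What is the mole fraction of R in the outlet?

Q reacted = 0.665 × 428.6 = 285 kmol/h; ν_Q = −2, so ξ = 285/2 = 142.5 kmol/h.
Outlet amounts (n = n₀ + ν ξ):
  Q: 428.6 − 2(142.5) = 143.6
  M: 0 + 1(142.5) = 142.5
  R: 0 + 1(142.5) = 142.5
Total out = 428.6 kmol/h; y_R = 142.5 / 428.6 = 0.3325.

0.332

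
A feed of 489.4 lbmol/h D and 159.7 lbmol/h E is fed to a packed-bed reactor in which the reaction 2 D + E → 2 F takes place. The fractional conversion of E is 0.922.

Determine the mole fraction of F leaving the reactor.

E reacted = 0.922 × 159.7 = 147.2 lbmol/h; ν_E = −1, so ξ = 147.2/1 = 147.2 lbmol/h.
Outlet amounts (n = n₀ + ν ξ):
  D: 489.4 − 2(147.2) = 194.9
  E: 159.7 − 1(147.2) = 12.46
  F: 0 + 2(147.2) = 294.5
Total out = 501.9 lbmol/h; y_F = 294.5 / 501.9 = 0.5868.

0.587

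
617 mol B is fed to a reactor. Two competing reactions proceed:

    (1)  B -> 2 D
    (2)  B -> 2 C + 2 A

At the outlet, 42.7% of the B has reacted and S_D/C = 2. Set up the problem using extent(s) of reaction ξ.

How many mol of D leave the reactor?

Conversion of B: B consumed = 0.427 × 617 = 263.5 mol = 1ξ₁ + 1ξ₂.
Selectivity: 2ξ₁ / (2ξ₂) = 2 → ξ₁ = 2 ξ₂.
Substitute: (1·2 + 1) ξ₂ = 263.5 → ξ₂ = 87.82 mol, ξ₁ = 175.6 mol.
Outlet amounts (n = n₀ + Σ ν·ξ):
  B: 617 − 1(175.6) − 1(87.82) = 353.5
  D: 0 + 2(175.6) = 351.3
  C: 0 + 2(87.82) = 175.6
  A: 0 + 2(87.82) = 175.6

351 mol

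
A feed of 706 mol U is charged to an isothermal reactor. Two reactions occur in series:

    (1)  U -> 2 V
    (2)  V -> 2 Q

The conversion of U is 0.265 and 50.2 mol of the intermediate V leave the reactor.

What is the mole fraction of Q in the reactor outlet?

0.532

Conversion of U: U consumed = 1ξ₁ = 0.265 × 706 → ξ₁ = 187.1 mol.
V balance: n_V = 0 + 2ξ₁ − 1ξ₂ = 50.2 → ξ₂ = (2·187.1 − 50.2)/1 = 324 mol.
Outlet amounts (n = n₀ + Σ ν·ξ):
  U: 706 − 1(187.1) = 518.9
  V: 0 + 2(187.1) − 1(324) = 50.2
  Q: 0 + 2(324) = 648
Total out = 1217 mol; y_Q = 648 / 1217 = 0.5324.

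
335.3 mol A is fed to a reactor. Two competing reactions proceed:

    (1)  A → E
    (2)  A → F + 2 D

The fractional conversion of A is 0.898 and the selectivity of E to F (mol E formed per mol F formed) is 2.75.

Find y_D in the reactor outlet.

0.324

Conversion of A: A consumed = 0.898 × 335.3 = 301.1 mol = 1ξ₁ + 1ξ₂.
Selectivity: 1ξ₁ / (1ξ₂) = 2.75 → ξ₁ = 2.75 ξ₂.
Substitute: (1·2.75 + 1) ξ₂ = 301.1 → ξ₂ = 80.29 mol, ξ₁ = 220.8 mol.
Outlet amounts (n = n₀ + Σ ν·ξ):
  A: 335.3 − 1(220.8) − 1(80.29) = 34.2
  E: 0 + 1(220.8) = 220.8
  F: 0 + 1(80.29) = 80.29
  D: 0 + 2(80.29) = 160.6
Total out = 495.9 mol; y_D = 160.6 / 495.9 = 0.3238.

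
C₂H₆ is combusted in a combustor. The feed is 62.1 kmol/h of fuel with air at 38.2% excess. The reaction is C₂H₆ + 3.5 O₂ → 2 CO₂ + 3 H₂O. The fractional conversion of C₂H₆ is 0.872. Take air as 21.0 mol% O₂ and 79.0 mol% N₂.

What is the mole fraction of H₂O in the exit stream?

Stoichiometric O₂ = 3.5 × 62.1 = 217.3 kmol/h; O₂ fed = 217.3 × 1.382 = 300.4 kmol/h.
N₂ fed = 300.4 × 79/21 = 1130 kmol/h.
Fuel reacted = 0.872 × 62.1 → ξ = 54.15 kmol/h.
Outlet (n = n₀ + ν ξ):
  C₂H₆: 62.1 − 1(54.15) = 7.949
  O₂: 300.4 − 3.5(54.15) = 110.8
  N₂: 1130 (inert)
  CO₂: 0 + 2(54.15) = 108.3
  H₂O: 0 + 3(54.15) = 162.5
Total out = 1520 kmol/h; y_H₂O = 162.5 / 1520 = 0.1069.

0.107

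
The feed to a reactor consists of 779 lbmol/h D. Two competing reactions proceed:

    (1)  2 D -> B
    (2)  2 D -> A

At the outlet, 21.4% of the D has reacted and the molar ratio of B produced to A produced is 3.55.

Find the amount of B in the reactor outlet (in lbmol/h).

65 lbmol/h

Conversion of D: D consumed = 0.214 × 779 = 166.7 lbmol/h = 2ξ₁ + 2ξ₂.
Selectivity: 1ξ₁ / (1ξ₂) = 3.55 → ξ₁ = 3.55 ξ₂.
Substitute: (2·3.55 + 2) ξ₂ = 166.7 → ξ₂ = 18.32 lbmol/h, ξ₁ = 65.03 lbmol/h.
Outlet amounts (n = n₀ + Σ ν·ξ):
  D: 779 − 2(65.03) − 2(18.32) = 612.3
  B: 0 + 1(65.03) = 65.03
  A: 0 + 1(18.32) = 18.32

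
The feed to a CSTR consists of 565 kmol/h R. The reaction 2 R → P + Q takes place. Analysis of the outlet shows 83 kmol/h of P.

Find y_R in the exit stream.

For P: n = n₀ + 1ξ → 83 = 0 + 1ξ, giving ξ = 83 kmol/h.
Outlet amounts (n = n₀ + ν ξ):
  R: 565 − 2(83) = 399
  P: 0 + 1(83) = 83
  Q: 0 + 1(83) = 83
Total out = 565 kmol/h; y_R = 399 / 565 = 0.7062.

0.706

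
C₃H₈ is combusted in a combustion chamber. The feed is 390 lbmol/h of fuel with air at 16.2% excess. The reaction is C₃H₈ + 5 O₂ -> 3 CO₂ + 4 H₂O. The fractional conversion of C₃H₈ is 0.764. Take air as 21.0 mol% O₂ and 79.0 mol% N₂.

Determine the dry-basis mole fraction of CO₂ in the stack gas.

Stoichiometric O₂ = 5 × 390 = 1950 lbmol/h; O₂ fed = 1950 × 1.162 = 2266 lbmol/h.
N₂ fed = 2266 × 79/21 = 8524 lbmol/h.
Fuel reacted = 0.764 × 390 → ξ = 298 lbmol/h.
Outlet (n = n₀ + ν ξ):
  C₃H₈: 390 − 1(298) = 92.04
  O₂: 2266 − 5(298) = 776.1
  N₂: 8524 (inert)
  CO₂: 0 + 3(298) = 893.9
  H₂O: 0 + 4(298) = 1192
Dry total = 10290 lbmol/h; y_CO₂ (dry) = 893.9 / 10290 = 0.0869.

0.0869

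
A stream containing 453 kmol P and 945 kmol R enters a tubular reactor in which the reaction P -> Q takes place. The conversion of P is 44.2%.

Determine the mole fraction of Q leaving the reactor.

P reacted = 0.442 × 453 = 200.2 kmol; ν_P = −1, so ξ = 200.2/1 = 200.2 kmol.
Outlet amounts (n = n₀ + ν ξ):
  P: 453 − 1(200.2) = 252.8
  Q: 0 + 1(200.2) = 200.2
  R: 945 (inert)
Total out = 1398 kmol; y_Q = 200.2 / 1398 = 0.1432.

0.143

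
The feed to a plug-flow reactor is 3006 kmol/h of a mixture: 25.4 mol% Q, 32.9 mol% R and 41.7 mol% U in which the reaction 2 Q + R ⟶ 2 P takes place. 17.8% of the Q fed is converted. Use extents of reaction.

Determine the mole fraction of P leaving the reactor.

Q reacted = 0.178 × 763.5 = 135.9 kmol/h; ν_Q = −2, so ξ = 135.9/2 = 67.95 kmol/h.
Outlet amounts (n = n₀ + ν ξ):
  Q: 763.5 − 2(67.95) = 627.6
  R: 989 − 1(67.95) = 921
  P: 0 + 2(67.95) = 135.9
  U: 1254 (inert)
Total out = 2938 kmol/h; y_P = 135.9 / 2938 = 0.04626.

0.0463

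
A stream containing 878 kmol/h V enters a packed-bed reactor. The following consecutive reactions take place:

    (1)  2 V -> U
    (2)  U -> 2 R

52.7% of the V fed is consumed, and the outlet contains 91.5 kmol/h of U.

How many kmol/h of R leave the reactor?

Conversion of V: V consumed = 2ξ₁ = 0.527 × 878 → ξ₁ = 231.4 kmol/h.
U balance: n_U = 0 + 1ξ₁ − 1ξ₂ = 91.5 → ξ₂ = (1·231.4 − 91.5)/1 = 139.9 kmol/h.
Outlet amounts (n = n₀ + Σ ν·ξ):
  V: 878 − 2(231.4) = 415.3
  U: 0 + 1(231.4) − 1(139.9) = 91.5
  R: 0 + 2(139.9) = 279.7

280 kmol/h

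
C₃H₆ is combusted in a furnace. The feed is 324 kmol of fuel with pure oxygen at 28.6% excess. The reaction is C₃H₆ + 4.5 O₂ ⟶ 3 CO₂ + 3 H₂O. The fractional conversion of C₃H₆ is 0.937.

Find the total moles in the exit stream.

2350 kmol

Stoichiometric O₂ = 4.5 × 324 = 1458 kmol; O₂ fed = 1458 × 1.286 = 1875 kmol.
Fuel reacted = 0.937 × 324 → ξ = 303.6 kmol.
Outlet (n = n₀ + ν ξ):
  C₃H₆: 324 − 1(303.6) = 20.41
  O₂: 1875 − 4.5(303.6) = 508.8
  CO₂: 0 + 3(303.6) = 910.8
  H₂O: 0 + 3(303.6) = 910.8
Total out = 20.41 + 508.8 + 910.8 + 910.8 = 2351 kmol.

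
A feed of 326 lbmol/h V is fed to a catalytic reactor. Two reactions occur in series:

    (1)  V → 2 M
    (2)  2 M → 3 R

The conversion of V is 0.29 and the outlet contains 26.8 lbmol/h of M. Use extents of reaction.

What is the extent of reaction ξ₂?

Conversion of V: V consumed = 1ξ₁ = 0.29 × 326 → ξ₁ = 94.54 lbmol/h.
M balance: n_M = 0 + 2ξ₁ − 2ξ₂ = 26.8 → ξ₂ = (2·94.54 − 26.8)/2 = 81.14 lbmol/h.
Outlet amounts (n = n₀ + Σ ν·ξ):
  V: 326 − 1(94.54) = 231.5
  M: 0 + 2(94.54) − 2(81.14) = 26.8
  R: 0 + 3(81.14) = 243.4

ξ₂ = 81.1 lbmol/h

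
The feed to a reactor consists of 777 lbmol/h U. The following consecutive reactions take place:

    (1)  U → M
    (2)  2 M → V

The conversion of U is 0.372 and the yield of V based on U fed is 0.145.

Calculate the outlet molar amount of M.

Conversion of U: U consumed = 1ξ₁ = 0.372 × 777 → ξ₁ = 289 lbmol/h.
Yield of V: 1ξ₂ / 777 = 0.145 → ξ₂ = 112.7 lbmol/h.
Outlet amounts (n = n₀ + Σ ν·ξ):
  U: 777 − 1(289) = 488
  M: 0 + 1(289) − 2(112.7) = 63.71
  V: 0 + 1(112.7) = 112.7

63.7 lbmol/h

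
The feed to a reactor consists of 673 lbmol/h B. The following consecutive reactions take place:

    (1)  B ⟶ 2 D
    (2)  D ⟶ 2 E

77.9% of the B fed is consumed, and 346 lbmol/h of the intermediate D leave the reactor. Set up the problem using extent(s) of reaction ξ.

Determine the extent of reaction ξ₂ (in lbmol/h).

ξ₂ = 703 lbmol/h

Conversion of B: B consumed = 1ξ₁ = 0.779 × 673 → ξ₁ = 524.3 lbmol/h.
D balance: n_D = 0 + 2ξ₁ − 1ξ₂ = 346 → ξ₂ = (2·524.3 − 346)/1 = 702.5 lbmol/h.
Outlet amounts (n = n₀ + Σ ν·ξ):
  B: 673 − 1(524.3) = 148.7
  D: 0 + 2(524.3) − 1(702.5) = 346
  E: 0 + 2(702.5) = 1405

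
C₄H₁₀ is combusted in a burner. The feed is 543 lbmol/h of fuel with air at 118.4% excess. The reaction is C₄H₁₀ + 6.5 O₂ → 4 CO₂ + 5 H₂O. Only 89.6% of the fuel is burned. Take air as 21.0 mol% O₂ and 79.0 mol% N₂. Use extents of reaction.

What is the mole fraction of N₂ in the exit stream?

0.764

Stoichiometric O₂ = 6.5 × 543 = 3530 lbmol/h; O₂ fed = 3530 × 2.184 = 7708 lbmol/h.
N₂ fed = 7708 × 79/21 = 29000 lbmol/h.
Fuel reacted = 0.896 × 543 → ξ = 486.5 lbmol/h.
Outlet (n = n₀ + ν ξ):
  C₄H₁₀: 543 − 1(486.5) = 56.47
  O₂: 7708 − 6.5(486.5) = 4546
  N₂: 29000 (inert)
  CO₂: 0 + 4(486.5) = 1946
  H₂O: 0 + 5(486.5) = 2433
Total out = 37980 lbmol/h; y_N₂ = 29000 / 37980 = 0.7635.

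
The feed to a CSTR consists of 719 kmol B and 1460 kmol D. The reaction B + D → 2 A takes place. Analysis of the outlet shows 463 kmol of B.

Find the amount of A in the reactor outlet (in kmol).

512 kmol

For B: n = n₀ − 1ξ → 463 = 719 − 1ξ, giving ξ = 256 kmol.
Outlet amounts (n = n₀ + ν ξ):
  B: 719 − 1(256) = 463
  D: 1460 − 1(256) = 1204
  A: 0 + 2(256) = 512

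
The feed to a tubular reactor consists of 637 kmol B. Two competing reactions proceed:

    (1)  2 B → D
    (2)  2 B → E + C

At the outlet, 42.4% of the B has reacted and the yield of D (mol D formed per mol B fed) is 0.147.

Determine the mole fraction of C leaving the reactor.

Yield of D: 1ξ₁ / 637 = 0.147 → ξ₁ = 93.64 kmol.
Conversion of B: 2ξ₁ + 2ξ₂ = 0.424 × 637 = 270.1 → ξ₂ = 41.4 kmol.
Outlet amounts (n = n₀ + Σ ν·ξ):
  B: 637 − 2(93.64) − 2(41.4) = 366.9
  D: 0 + 1(93.64) = 93.64
  E: 0 + 1(41.4) = 41.4
  C: 0 + 1(41.4) = 41.4
Total out = 543.4 kmol; y_C = 41.4 / 543.4 = 0.0762.

0.0762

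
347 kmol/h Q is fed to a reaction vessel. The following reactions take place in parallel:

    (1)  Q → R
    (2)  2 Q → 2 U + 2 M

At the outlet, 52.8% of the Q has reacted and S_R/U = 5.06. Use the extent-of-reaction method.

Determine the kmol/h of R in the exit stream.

Conversion of Q: Q consumed = 0.528 × 347 = 183.2 kmol/h = 1ξ₁ + 2ξ₂.
Selectivity: 1ξ₁ / (2ξ₂) = 5.06 → ξ₁ = 10.12 ξ₂.
Substitute: (1·10.12 + 2) ξ₂ = 183.2 → ξ₂ = 15.12 kmol/h, ξ₁ = 153 kmol/h.
Outlet amounts (n = n₀ + Σ ν·ξ):
  Q: 347 − 1(153) − 2(15.12) = 163.8
  R: 0 + 1(153) = 153
  U: 0 + 2(15.12) = 30.23
  M: 0 + 2(15.12) = 30.23

153 kmol/h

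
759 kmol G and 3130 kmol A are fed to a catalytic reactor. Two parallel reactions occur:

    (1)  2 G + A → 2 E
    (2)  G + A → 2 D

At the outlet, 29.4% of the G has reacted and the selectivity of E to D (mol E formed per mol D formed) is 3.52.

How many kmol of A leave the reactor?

3000 kmol

Conversion of G: G consumed = 0.294 × 759 = 223.1 kmol = 2ξ₁ + 1ξ₂.
Selectivity: 2ξ₁ / (2ξ₂) = 3.52 → ξ₁ = 3.52 ξ₂.
Substitute: (2·3.52 + 1) ξ₂ = 223.1 → ξ₂ = 27.75 kmol, ξ₁ = 97.7 kmol.
Outlet amounts (n = n₀ + Σ ν·ξ):
  G: 759 − 2(97.7) − 1(27.75) = 535.9
  A: 3130 − 1(97.7) − 1(27.75) = 3005
  E: 0 + 2(97.7) = 195.4
  D: 0 + 2(27.75) = 55.51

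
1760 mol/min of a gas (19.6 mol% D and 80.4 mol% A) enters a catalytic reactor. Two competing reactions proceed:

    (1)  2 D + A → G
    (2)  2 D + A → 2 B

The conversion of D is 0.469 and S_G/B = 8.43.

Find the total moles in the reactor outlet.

Conversion of D: D consumed = 0.469 × 345 = 161.8 mol/min = 2ξ₁ + 2ξ₂.
Selectivity: 1ξ₁ / (2ξ₂) = 8.43 → ξ₁ = 16.86 ξ₂.
Substitute: (2·16.86 + 2) ξ₂ = 161.8 → ξ₂ = 4.529 mol/min, ξ₁ = 76.36 mol/min.
Outlet amounts (n = n₀ + Σ ν·ξ):
  D: 345 − 2(76.36) − 2(4.529) = 183.2
  A: 1415 − 1(76.36) − 1(4.529) = 1334
  G: 0 + 1(76.36) = 76.36
  B: 0 + 2(4.529) = 9.059
Total out = 183.2 + 1334 + 76.36 + 9.059 = 1603 mol/min.

1600 mol/min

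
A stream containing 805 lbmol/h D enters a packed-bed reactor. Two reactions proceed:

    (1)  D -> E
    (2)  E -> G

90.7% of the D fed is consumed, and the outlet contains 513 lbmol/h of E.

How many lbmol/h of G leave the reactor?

Conversion of D: D consumed = 1ξ₁ = 0.907 × 805 → ξ₁ = 730.1 lbmol/h.
E balance: n_E = 0 + 1ξ₁ − 1ξ₂ = 513 → ξ₂ = (1·730.1 − 513)/1 = 217.1 lbmol/h.
Outlet amounts (n = n₀ + Σ ν·ξ):
  D: 805 − 1(730.1) = 74.87
  E: 0 + 1(730.1) − 1(217.1) = 513
  G: 0 + 1(217.1) = 217.1

217 lbmol/h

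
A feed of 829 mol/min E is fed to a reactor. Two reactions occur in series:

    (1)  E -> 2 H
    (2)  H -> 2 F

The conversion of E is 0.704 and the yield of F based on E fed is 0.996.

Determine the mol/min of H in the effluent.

Conversion of E: E consumed = 1ξ₁ = 0.704 × 829 → ξ₁ = 583.6 mol/min.
Yield of F: 2ξ₂ / 829 = 0.996 → ξ₂ = 412.8 mol/min.
Outlet amounts (n = n₀ + Σ ν·ξ):
  E: 829 − 1(583.6) = 245.4
  H: 0 + 2(583.6) − 1(412.8) = 754.4
  F: 0 + 2(412.8) = 825.7

754 mol/min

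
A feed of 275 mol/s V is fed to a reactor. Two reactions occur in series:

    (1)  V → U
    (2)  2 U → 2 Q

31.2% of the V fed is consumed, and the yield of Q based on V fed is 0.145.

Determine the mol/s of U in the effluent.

45.9 mol/s

Conversion of V: V consumed = 1ξ₁ = 0.312 × 275 → ξ₁ = 85.8 mol/s.
Yield of Q: 2ξ₂ / 275 = 0.145 → ξ₂ = 19.94 mol/s.
Outlet amounts (n = n₀ + Σ ν·ξ):
  V: 275 − 1(85.8) = 189.2
  U: 0 + 1(85.8) − 2(19.94) = 45.92
  Q: 0 + 2(19.94) = 39.88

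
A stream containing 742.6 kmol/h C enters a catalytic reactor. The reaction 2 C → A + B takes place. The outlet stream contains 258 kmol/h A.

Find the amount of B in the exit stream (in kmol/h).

For A: n = n₀ + 1ξ → 258 = 0 + 1ξ, giving ξ = 258 kmol/h.
Outlet amounts (n = n₀ + ν ξ):
  C: 742.6 − 2(258) = 226.6
  A: 0 + 1(258) = 258
  B: 0 + 1(258) = 258

258 kmol/h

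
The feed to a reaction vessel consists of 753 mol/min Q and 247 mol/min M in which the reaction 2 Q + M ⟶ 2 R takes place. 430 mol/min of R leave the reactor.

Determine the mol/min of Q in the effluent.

323 mol/min

For R: n = n₀ + 2ξ → 430 = 0 + 2ξ, giving ξ = 215 mol/min.
Outlet amounts (n = n₀ + ν ξ):
  Q: 753 − 2(215) = 323
  M: 247 − 1(215) = 32
  R: 0 + 2(215) = 430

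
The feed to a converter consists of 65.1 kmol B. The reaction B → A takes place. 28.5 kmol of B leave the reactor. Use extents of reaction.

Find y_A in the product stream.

For B: n = n₀ − 1ξ → 28.5 = 65.1 − 1ξ, giving ξ = 36.6 kmol.
Outlet amounts (n = n₀ + ν ξ):
  B: 65.1 − 1(36.6) = 28.5
  A: 0 + 1(36.6) = 36.6
Total out = 65.1 kmol; y_A = 36.6 / 65.1 = 0.5622.

0.562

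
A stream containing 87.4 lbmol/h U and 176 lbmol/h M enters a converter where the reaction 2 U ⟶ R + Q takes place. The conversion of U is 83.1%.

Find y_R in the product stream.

U reacted = 0.831 × 87.4 = 72.63 lbmol/h; ν_U = −2, so ξ = 72.63/2 = 36.31 lbmol/h.
Outlet amounts (n = n₀ + ν ξ):
  U: 87.4 − 2(36.31) = 14.77
  R: 0 + 1(36.31) = 36.31
  Q: 0 + 1(36.31) = 36.31
  M: 176 (inert)
Total out = 263.4 lbmol/h; y_R = 36.31 / 263.4 = 0.1379.

0.138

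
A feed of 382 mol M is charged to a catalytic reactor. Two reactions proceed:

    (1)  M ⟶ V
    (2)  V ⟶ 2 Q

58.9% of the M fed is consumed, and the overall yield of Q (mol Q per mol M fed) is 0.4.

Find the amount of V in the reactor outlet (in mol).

Conversion of M: M consumed = 1ξ₁ = 0.589 × 382 → ξ₁ = 225 mol.
Yield of Q: 2ξ₂ / 382 = 0.4 → ξ₂ = 76.4 mol.
Outlet amounts (n = n₀ + Σ ν·ξ):
  M: 382 − 1(225) = 157
  V: 0 + 1(225) − 1(76.4) = 148.6
  Q: 0 + 2(76.4) = 152.8

149 mol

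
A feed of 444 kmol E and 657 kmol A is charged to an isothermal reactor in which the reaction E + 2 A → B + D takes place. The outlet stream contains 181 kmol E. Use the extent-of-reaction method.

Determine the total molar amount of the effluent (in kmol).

838 kmol

For E: n = n₀ − 1ξ → 181 = 444 − 1ξ, giving ξ = 263 kmol.
Outlet amounts (n = n₀ + ν ξ):
  E: 444 − 1(263) = 181
  A: 657 − 2(263) = 131
  B: 0 + 1(263) = 263
  D: 0 + 1(263) = 263
Total out = 181 + 131 + 263 + 263 = 838 kmol.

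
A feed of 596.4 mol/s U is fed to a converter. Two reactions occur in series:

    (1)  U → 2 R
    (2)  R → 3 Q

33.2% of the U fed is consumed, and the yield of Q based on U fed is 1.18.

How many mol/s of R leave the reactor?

Conversion of U: U consumed = 1ξ₁ = 0.332 × 596.4 → ξ₁ = 198 mol/s.
Yield of Q: 3ξ₂ / 596.4 = 1.18 → ξ₂ = 234.6 mol/s.
Outlet amounts (n = n₀ + Σ ν·ξ):
  U: 596.4 − 1(198) = 398.4
  R: 0 + 2(198) − 1(234.6) = 161.4
  Q: 0 + 3(234.6) = 703.8

161 mol/s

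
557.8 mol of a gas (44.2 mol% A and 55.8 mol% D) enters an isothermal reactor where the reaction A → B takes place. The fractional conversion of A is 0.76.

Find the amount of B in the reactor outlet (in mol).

A reacted = 0.76 × 246.5 = 187.4 mol; ν_A = −1, so ξ = 187.4/1 = 187.4 mol.
Outlet amounts (n = n₀ + ν ξ):
  A: 246.5 − 1(187.4) = 59.17
  B: 0 + 1(187.4) = 187.4
  D: 311.3 (inert)

187 mol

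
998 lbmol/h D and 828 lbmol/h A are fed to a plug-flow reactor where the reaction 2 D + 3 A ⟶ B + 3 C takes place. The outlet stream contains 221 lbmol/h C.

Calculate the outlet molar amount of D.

For C: n = n₀ + 3ξ → 221 = 0 + 3ξ, giving ξ = 73.67 lbmol/h.
Outlet amounts (n = n₀ + ν ξ):
  D: 998 − 2(73.67) = 850.7
  A: 828 − 3(73.67) = 607
  B: 0 + 1(73.67) = 73.67
  C: 0 + 3(73.67) = 221

851 lbmol/h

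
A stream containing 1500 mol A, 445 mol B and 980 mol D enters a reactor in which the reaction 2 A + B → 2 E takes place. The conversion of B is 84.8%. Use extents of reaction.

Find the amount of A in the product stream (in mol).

B reacted = 0.848 × 445 = 377.4 mol; ν_B = −1, so ξ = 377.4/1 = 377.4 mol.
Outlet amounts (n = n₀ + ν ξ):
  A: 1500 − 2(377.4) = 745.3
  B: 445 − 1(377.4) = 67.64
  E: 0 + 2(377.4) = 754.7
  D: 980 (inert)

745 mol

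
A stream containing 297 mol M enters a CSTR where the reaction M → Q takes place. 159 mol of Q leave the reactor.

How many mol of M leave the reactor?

138 mol

For Q: n = n₀ + 1ξ → 159 = 0 + 1ξ, giving ξ = 159 mol.
Outlet amounts (n = n₀ + ν ξ):
  M: 297 − 1(159) = 138
  Q: 0 + 1(159) = 159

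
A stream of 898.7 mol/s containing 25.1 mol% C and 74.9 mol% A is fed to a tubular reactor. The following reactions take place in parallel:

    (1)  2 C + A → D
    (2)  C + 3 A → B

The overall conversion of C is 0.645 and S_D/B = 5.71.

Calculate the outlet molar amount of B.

11.7 mol/s

Conversion of C: C consumed = 0.645 × 225.6 = 145.5 mol/s = 2ξ₁ + 1ξ₂.
Selectivity: 1ξ₁ / (1ξ₂) = 5.71 → ξ₁ = 5.71 ξ₂.
Substitute: (2·5.71 + 1) ξ₂ = 145.5 → ξ₂ = 11.71 mol/s, ξ₁ = 66.89 mol/s.
Outlet amounts (n = n₀ + Σ ν·ξ):
  C: 225.6 − 2(66.89) − 1(11.71) = 80.08
  A: 673.1 − 1(66.89) − 3(11.71) = 571.1
  D: 0 + 1(66.89) = 66.89
  B: 0 + 1(11.71) = 11.71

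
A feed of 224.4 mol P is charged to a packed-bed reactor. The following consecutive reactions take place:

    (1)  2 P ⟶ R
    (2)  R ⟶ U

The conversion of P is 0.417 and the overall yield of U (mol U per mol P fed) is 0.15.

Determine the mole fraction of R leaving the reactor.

Conversion of P: P consumed = 2ξ₁ = 0.417 × 224.4 → ξ₁ = 46.79 mol.
Yield of U: 1ξ₂ / 224.4 = 0.15 → ξ₂ = 33.66 mol.
Outlet amounts (n = n₀ + Σ ν·ξ):
  P: 224.4 − 2(46.79) = 130.8
  R: 0 + 1(46.79) − 1(33.66) = 13.13
  U: 0 + 1(33.66) = 33.66
Total out = 177.6 mol; y_R = 13.13 / 177.6 = 0.07391.

0.0739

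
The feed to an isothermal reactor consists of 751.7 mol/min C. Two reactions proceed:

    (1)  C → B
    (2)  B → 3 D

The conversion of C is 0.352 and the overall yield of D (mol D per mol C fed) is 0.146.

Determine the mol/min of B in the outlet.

Conversion of C: C consumed = 1ξ₁ = 0.352 × 751.7 → ξ₁ = 264.6 mol/min.
Yield of D: 3ξ₂ / 751.7 = 0.146 → ξ₂ = 36.58 mol/min.
Outlet amounts (n = n₀ + Σ ν·ξ):
  C: 751.7 − 1(264.6) = 487.1
  B: 0 + 1(264.6) − 1(36.58) = 228
  D: 0 + 3(36.58) = 109.7

228 mol/min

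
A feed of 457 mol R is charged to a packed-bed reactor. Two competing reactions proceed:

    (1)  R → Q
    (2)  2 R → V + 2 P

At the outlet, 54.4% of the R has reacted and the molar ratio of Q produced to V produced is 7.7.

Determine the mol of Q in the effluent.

197 mol

Conversion of R: R consumed = 0.544 × 457 = 248.6 mol = 1ξ₁ + 2ξ₂.
Selectivity: 1ξ₁ / (1ξ₂) = 7.7 → ξ₁ = 7.7 ξ₂.
Substitute: (1·7.7 + 2) ξ₂ = 248.6 → ξ₂ = 25.63 mol, ξ₁ = 197.3 mol.
Outlet amounts (n = n₀ + Σ ν·ξ):
  R: 457 − 1(197.3) − 2(25.63) = 208.4
  Q: 0 + 1(197.3) = 197.3
  V: 0 + 1(25.63) = 25.63
  P: 0 + 2(25.63) = 51.26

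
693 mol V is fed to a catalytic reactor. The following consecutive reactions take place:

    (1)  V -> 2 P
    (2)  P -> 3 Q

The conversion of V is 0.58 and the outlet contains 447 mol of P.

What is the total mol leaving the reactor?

1810 mol

Conversion of V: V consumed = 1ξ₁ = 0.58 × 693 → ξ₁ = 401.9 mol.
P balance: n_P = 0 + 2ξ₁ − 1ξ₂ = 447 → ξ₂ = (2·401.9 − 447)/1 = 356.9 mol.
Outlet amounts (n = n₀ + Σ ν·ξ):
  V: 693 − 1(401.9) = 291.1
  P: 0 + 2(401.9) − 1(356.9) = 447
  Q: 0 + 3(356.9) = 1071
Total out = 291.1 + 447 + 1071 = 1809 mol.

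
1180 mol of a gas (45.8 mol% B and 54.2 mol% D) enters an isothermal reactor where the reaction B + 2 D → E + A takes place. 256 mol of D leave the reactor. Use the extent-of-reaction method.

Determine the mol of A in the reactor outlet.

192 mol

For D: n = n₀ − 2ξ → 256 = 639.6 − 2ξ, giving ξ = 191.8 mol.
Outlet amounts (n = n₀ + ν ξ):
  B: 540.4 − 1(191.8) = 348.7
  D: 639.6 − 2(191.8) = 256
  E: 0 + 1(191.8) = 191.8
  A: 0 + 1(191.8) = 191.8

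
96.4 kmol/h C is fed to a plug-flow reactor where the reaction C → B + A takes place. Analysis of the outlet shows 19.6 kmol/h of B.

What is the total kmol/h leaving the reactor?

116 kmol/h

For B: n = n₀ + 1ξ → 19.6 = 0 + 1ξ, giving ξ = 19.6 kmol/h.
Outlet amounts (n = n₀ + ν ξ):
  C: 96.4 − 1(19.6) = 76.8
  B: 0 + 1(19.6) = 19.6
  A: 0 + 1(19.6) = 19.6
Total out = 76.8 + 19.6 + 19.6 = 116 kmol/h.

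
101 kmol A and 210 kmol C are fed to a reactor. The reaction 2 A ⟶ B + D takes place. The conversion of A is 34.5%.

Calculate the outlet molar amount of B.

A reacted = 0.345 × 101 = 34.84 kmol; ν_A = −2, so ξ = 34.84/2 = 17.42 kmol.
Outlet amounts (n = n₀ + ν ξ):
  A: 101 − 2(17.42) = 66.16
  B: 0 + 1(17.42) = 17.42
  D: 0 + 1(17.42) = 17.42
  C: 210 (inert)

17.4 kmol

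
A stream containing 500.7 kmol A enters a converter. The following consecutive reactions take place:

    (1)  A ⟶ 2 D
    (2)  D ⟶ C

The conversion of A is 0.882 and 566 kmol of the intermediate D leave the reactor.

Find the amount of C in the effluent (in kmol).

Conversion of A: A consumed = 1ξ₁ = 0.882 × 500.7 → ξ₁ = 441.6 kmol.
D balance: n_D = 0 + 2ξ₁ − 1ξ₂ = 566 → ξ₂ = (2·441.6 − 566)/1 = 317.2 kmol.
Outlet amounts (n = n₀ + Σ ν·ξ):
  A: 500.7 − 1(441.6) = 59.08
  D: 0 + 2(441.6) − 1(317.2) = 566
  C: 0 + 1(317.2) = 317.2

317 kmol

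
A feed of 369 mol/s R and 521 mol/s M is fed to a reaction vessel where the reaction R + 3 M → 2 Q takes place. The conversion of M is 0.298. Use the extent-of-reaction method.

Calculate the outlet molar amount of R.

M reacted = 0.298 × 521 = 155.3 mol/s; ν_M = −3, so ξ = 155.3/3 = 51.75 mol/s.
Outlet amounts (n = n₀ + ν ξ):
  R: 369 − 1(51.75) = 317.2
  M: 521 − 3(51.75) = 365.7
  Q: 0 + 2(51.75) = 103.5

317 mol/s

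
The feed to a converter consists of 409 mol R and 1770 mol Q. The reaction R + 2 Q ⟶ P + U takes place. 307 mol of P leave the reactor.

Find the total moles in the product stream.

For P: n = n₀ + 1ξ → 307 = 0 + 1ξ, giving ξ = 307 mol.
Outlet amounts (n = n₀ + ν ξ):
  R: 409 − 1(307) = 102
  Q: 1770 − 2(307) = 1156
  P: 0 + 1(307) = 307
  U: 0 + 1(307) = 307
Total out = 102 + 1156 + 307 + 307 = 1872 mol.

1870 mol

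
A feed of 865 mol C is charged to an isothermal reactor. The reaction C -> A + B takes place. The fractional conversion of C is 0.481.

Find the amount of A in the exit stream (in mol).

416 mol

C reacted = 0.481 × 865 = 416.1 mol; ν_C = −1, so ξ = 416.1/1 = 416.1 mol.
Outlet amounts (n = n₀ + ν ξ):
  C: 865 − 1(416.1) = 448.9
  A: 0 + 1(416.1) = 416.1
  B: 0 + 1(416.1) = 416.1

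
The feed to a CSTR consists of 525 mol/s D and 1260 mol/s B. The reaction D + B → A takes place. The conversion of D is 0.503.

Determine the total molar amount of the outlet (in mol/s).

1520 mol/s

D reacted = 0.503 × 525 = 264.1 mol/s; ν_D = −1, so ξ = 264.1/1 = 264.1 mol/s.
Outlet amounts (n = n₀ + ν ξ):
  D: 525 − 1(264.1) = 260.9
  B: 1260 − 1(264.1) = 995.9
  A: 0 + 1(264.1) = 264.1
Total out = 260.9 + 995.9 + 264.1 = 1521 mol/s.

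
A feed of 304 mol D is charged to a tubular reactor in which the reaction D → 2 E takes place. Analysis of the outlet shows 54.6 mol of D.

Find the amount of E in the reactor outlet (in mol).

For D: n = n₀ − 1ξ → 54.6 = 304 − 1ξ, giving ξ = 249.4 mol.
Outlet amounts (n = n₀ + ν ξ):
  D: 304 − 1(249.4) = 54.6
  E: 0 + 2(249.4) = 498.8

499 mol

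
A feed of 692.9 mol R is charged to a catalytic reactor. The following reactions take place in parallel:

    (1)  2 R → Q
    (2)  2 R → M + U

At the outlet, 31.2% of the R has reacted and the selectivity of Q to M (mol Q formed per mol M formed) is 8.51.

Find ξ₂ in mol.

ξ₂ = 11.4 mol

Conversion of R: R consumed = 0.312 × 692.9 = 216.2 mol = 2ξ₁ + 2ξ₂.
Selectivity: 1ξ₁ / (1ξ₂) = 8.51 → ξ₁ = 8.51 ξ₂.
Substitute: (2·8.51 + 2) ξ₂ = 216.2 → ξ₂ = 11.37 mol, ξ₁ = 96.73 mol.
Outlet amounts (n = n₀ + Σ ν·ξ):
  R: 692.9 − 2(96.73) − 2(11.37) = 476.7
  Q: 0 + 1(96.73) = 96.73
  M: 0 + 1(11.37) = 11.37
  U: 0 + 1(11.37) = 11.37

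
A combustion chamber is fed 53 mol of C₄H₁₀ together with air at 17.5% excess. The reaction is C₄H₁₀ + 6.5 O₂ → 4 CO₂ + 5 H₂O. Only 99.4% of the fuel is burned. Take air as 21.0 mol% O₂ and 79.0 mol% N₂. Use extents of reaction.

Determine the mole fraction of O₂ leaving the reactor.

Stoichiometric O₂ = 6.5 × 53 = 344.5 mol; O₂ fed = 344.5 × 1.175 = 404.8 mol.
N₂ fed = 404.8 × 79/21 = 1523 mol.
Fuel reacted = 0.994 × 53 → ξ = 52.68 mol.
Outlet (n = n₀ + ν ξ):
  C₄H₁₀: 53 − 1(52.68) = 0.318
  O₂: 404.8 − 6.5(52.68) = 62.35
  N₂: 1523 (inert)
  CO₂: 0 + 4(52.68) = 210.7
  H₂O: 0 + 5(52.68) = 263.4
Total out = 2060 mol; y_O₂ = 62.35 / 2060 = 0.03028.

0.0303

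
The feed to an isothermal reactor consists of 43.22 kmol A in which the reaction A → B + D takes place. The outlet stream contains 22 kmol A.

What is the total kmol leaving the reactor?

64.4 kmol

For A: n = n₀ − 1ξ → 22 = 43.22 − 1ξ, giving ξ = 21.22 kmol.
Outlet amounts (n = n₀ + ν ξ):
  A: 43.22 − 1(21.22) = 22
  B: 0 + 1(21.22) = 21.22
  D: 0 + 1(21.22) = 21.22
Total out = 22 + 21.22 + 21.22 = 64.44 kmol.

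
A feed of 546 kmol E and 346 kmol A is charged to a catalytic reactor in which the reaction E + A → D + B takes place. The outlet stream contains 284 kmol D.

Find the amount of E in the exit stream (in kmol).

262 kmol

For D: n = n₀ + 1ξ → 284 = 0 + 1ξ, giving ξ = 284 kmol.
Outlet amounts (n = n₀ + ν ξ):
  E: 546 − 1(284) = 262
  A: 346 − 1(284) = 62
  D: 0 + 1(284) = 284
  B: 0 + 1(284) = 284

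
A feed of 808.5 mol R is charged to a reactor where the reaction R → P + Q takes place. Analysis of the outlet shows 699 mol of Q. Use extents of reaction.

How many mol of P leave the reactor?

699 mol

For Q: n = n₀ + 1ξ → 699 = 0 + 1ξ, giving ξ = 699 mol.
Outlet amounts (n = n₀ + ν ξ):
  R: 808.5 − 1(699) = 109.5
  P: 0 + 1(699) = 699
  Q: 0 + 1(699) = 699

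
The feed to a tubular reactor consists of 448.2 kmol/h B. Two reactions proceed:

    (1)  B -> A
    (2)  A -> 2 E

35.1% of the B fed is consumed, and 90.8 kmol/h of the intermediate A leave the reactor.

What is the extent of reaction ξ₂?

Conversion of B: B consumed = 1ξ₁ = 0.351 × 448.2 → ξ₁ = 157.3 kmol/h.
A balance: n_A = 0 + 1ξ₁ − 1ξ₂ = 90.8 → ξ₂ = (1·157.3 − 90.8)/1 = 66.52 kmol/h.
Outlet amounts (n = n₀ + Σ ν·ξ):
  B: 448.2 − 1(157.3) = 290.9
  A: 0 + 1(157.3) − 1(66.52) = 90.8
  E: 0 + 2(66.52) = 133

ξ₂ = 66.5 kmol/h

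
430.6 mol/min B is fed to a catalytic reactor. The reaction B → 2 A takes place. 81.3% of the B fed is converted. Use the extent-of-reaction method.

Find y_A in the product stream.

B reacted = 0.813 × 430.6 = 350.1 mol/min; ν_B = −1, so ξ = 350.1/1 = 350.1 mol/min.
Outlet amounts (n = n₀ + ν ξ):
  B: 430.6 − 1(350.1) = 80.52
  A: 0 + 2(350.1) = 700.2
Total out = 780.7 mol/min; y_A = 700.2 / 780.7 = 0.8969.

0.897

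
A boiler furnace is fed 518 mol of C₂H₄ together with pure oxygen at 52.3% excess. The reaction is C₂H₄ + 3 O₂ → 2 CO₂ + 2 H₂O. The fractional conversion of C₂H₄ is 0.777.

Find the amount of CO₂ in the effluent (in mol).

805 mol

Stoichiometric O₂ = 3 × 518 = 1554 mol; O₂ fed = 1554 × 1.523 = 2367 mol.
Fuel reacted = 0.777 × 518 → ξ = 402.5 mol.
Outlet (n = n₀ + ν ξ):
  C₂H₄: 518 − 1(402.5) = 115.5
  O₂: 2367 − 3(402.5) = 1159
  CO₂: 0 + 2(402.5) = 805
  H₂O: 0 + 2(402.5) = 805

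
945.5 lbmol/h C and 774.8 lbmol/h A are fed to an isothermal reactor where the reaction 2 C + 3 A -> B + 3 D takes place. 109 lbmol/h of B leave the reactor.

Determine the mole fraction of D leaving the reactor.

0.203

For B: n = n₀ + 1ξ → 109 = 0 + 1ξ, giving ξ = 109 lbmol/h.
Outlet amounts (n = n₀ + ν ξ):
  C: 945.5 − 2(109) = 727.5
  A: 774.8 − 3(109) = 447.8
  B: 0 + 1(109) = 109
  D: 0 + 3(109) = 327
Total out = 1611 lbmol/h; y_D = 327 / 1611 = 0.2029.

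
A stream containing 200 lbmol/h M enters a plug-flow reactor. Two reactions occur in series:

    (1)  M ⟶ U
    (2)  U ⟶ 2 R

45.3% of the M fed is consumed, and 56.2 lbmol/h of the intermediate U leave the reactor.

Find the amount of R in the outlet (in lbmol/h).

Conversion of M: M consumed = 1ξ₁ = 0.453 × 200 → ξ₁ = 90.6 lbmol/h.
U balance: n_U = 0 + 1ξ₁ − 1ξ₂ = 56.2 → ξ₂ = (1·90.6 − 56.2)/1 = 34.4 lbmol/h.
Outlet amounts (n = n₀ + Σ ν·ξ):
  M: 200 − 1(90.6) = 109.4
  U: 0 + 1(90.6) − 1(34.4) = 56.2
  R: 0 + 2(34.4) = 68.8

68.8 lbmol/h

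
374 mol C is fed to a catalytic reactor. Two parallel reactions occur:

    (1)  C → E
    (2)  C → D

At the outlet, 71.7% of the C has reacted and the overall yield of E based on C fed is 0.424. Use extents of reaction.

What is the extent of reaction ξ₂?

ξ₂ = 110 mol

Yield of E: 1ξ₁ / 374 = 0.424 → ξ₁ = 158.6 mol.
Conversion of C: 1ξ₁ + 1ξ₂ = 0.717 × 374 = 268.2 → ξ₂ = 109.6 mol.
Outlet amounts (n = n₀ + Σ ν·ξ):
  C: 374 − 1(158.6) − 1(109.6) = 105.8
  E: 0 + 1(158.6) = 158.6
  D: 0 + 1(109.6) = 109.6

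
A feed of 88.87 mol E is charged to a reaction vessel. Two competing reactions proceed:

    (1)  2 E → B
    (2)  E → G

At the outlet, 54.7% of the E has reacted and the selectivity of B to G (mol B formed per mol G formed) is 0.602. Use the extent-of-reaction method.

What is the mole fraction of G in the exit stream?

0.292

Conversion of E: E consumed = 0.547 × 88.87 = 48.61 mol = 2ξ₁ + 1ξ₂.
Selectivity: 1ξ₁ / (1ξ₂) = 0.602 → ξ₁ = 0.602 ξ₂.
Substitute: (2·0.602 + 1) ξ₂ = 48.61 → ξ₂ = 22.06 mol, ξ₁ = 13.28 mol.
Outlet amounts (n = n₀ + Σ ν·ξ):
  E: 88.87 − 2(13.28) − 1(22.06) = 40.26
  B: 0 + 1(13.28) = 13.28
  G: 0 + 1(22.06) = 22.06
Total out = 75.59 mol; y_G = 22.06 / 75.59 = 0.2918.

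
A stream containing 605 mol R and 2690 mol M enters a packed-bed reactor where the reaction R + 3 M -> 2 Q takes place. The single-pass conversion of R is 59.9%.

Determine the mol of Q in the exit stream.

R reacted = 0.599 × 605 = 362.4 mol; ν_R = −1, so ξ = 362.4/1 = 362.4 mol.
Outlet amounts (n = n₀ + ν ξ):
  R: 605 − 1(362.4) = 242.6
  M: 2690 − 3(362.4) = 1603
  Q: 0 + 2(362.4) = 724.8

725 mol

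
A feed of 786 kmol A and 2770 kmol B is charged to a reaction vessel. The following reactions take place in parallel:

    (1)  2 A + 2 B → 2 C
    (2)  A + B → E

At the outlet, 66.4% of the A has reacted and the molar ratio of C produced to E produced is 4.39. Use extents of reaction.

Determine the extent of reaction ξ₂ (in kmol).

Conversion of A: A consumed = 0.664 × 786 = 521.9 kmol = 2ξ₁ + 1ξ₂.
Selectivity: 2ξ₁ / (1ξ₂) = 4.39 → ξ₁ = 2.195 ξ₂.
Substitute: (2·2.195 + 1) ξ₂ = 521.9 → ξ₂ = 96.83 kmol, ξ₁ = 212.5 kmol.
Outlet amounts (n = n₀ + Σ ν·ξ):
  A: 786 − 2(212.5) − 1(96.83) = 264.1
  B: 2770 − 2(212.5) − 1(96.83) = 2248
  C: 0 + 2(212.5) = 425.1
  E: 0 + 1(96.83) = 96.83

ξ₂ = 96.8 kmol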